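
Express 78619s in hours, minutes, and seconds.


Hours: 78619 ÷ 3600 = 21 remainder 3019
Minutes: 3019 ÷ 60 = 50 remainder 19
Seconds: 19

21h 50m 19s


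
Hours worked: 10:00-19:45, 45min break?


9h 0m (540 minutes)

Total time = (19×60+45) - (10×60+0)
= 1185 - 600 = 585 min
Minus break: 585 - 45 = 540 min
= 9h 0m


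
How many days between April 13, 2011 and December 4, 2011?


From April 13, 2011 to December 4, 2011
Rest of April 2011: 30 - 13 = 17
Full months: May 31, June 30, July 31, August 31, September 30, October 31, November 30
Days into December 2011: 4
Total = 17 + 31 + 30 + 31 + 31 + 30 + 31 + 30 + 4 = 235 days

235 days


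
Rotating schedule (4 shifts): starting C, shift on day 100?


Shift B

Shifts: A, B, C, D
Start: C (index 2)
Day 100: (2 + 100 - 1) mod 4
= 101 mod 4
= 1
Index 1 → shift B


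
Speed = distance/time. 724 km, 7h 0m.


103.4 km/h

Distance: 724 km
Time: 7 hours
Speed = 724 / 7 ≈ 103.4 km/h


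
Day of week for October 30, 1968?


Zeller's congruence:
q=30, m=10, k=68, j=19
h = (30 + ⌊13×11/5⌋ + 68 + ⌊68/4⌋ + ⌊19/4⌋ - 2×19) mod 7
= (30 + 28 + 68 + 17 + 4 - 38) mod 7
= 109 mod 7 = 4
h=4 → Wednesday

Wednesday


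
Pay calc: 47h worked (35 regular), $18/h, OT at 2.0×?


Regular: 35h × $18 = $630.00
Overtime: 47 - 35 = 12h
OT pay: 12h × $18 × 2.0 = $432.00
Total = $630.00 + $432.00 = $1062.00

$1062.00


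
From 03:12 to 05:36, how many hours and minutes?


End time in minutes: 5×60 + 36 = 336
Start time in minutes: 3×60 + 12 = 192
Difference = 336 - 192 = 144 minutes
= 2 hours 24 minutes

2h 24m


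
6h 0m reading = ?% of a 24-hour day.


Time: 360 minutes
Day: 1440 minutes
Percentage = (360/1440) × 100 = 25.0%

25.0%


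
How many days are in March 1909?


31 days

Month: March (month 3)
March has 31 days


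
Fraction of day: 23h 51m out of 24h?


Total minutes: 23×60 + 51 = 1431
Day = 24×60 = 1440 minutes
Fraction = 1431/1440 ≈ 0.9938
As a percentage: 1431/1440 × 100 ≈ 99.38%

0.9938 (99.38%)


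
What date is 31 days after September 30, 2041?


Start: September 30, 2041
Add 31 days
September 30 → October 1: 30 - 30 + 1 = 1 days (31 - 1 = 30 left)
October 1 + 30 = October 31, 2041

October 31, 2041


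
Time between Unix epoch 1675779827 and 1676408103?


628276 seconds (174.5 hours / 7.27 days)

Difference = 1676408103 - 1675779827 = 628276 seconds
In hours: 628276 / 3600 ≈ 174.5
In days: 628276 / 86400 ≈ 7.27


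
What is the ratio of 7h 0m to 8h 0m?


7:8 (0.88)

Duration 1: 420 minutes
Duration 2: 480 minutes
Ratio = 420:480
GCD = 60
Simplified = 7:8
As a decimal: 7/8 ≈ 0.88


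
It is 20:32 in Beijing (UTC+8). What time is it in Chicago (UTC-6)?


Time difference = UTC-6 - UTC+8 = -14 hours
New hour = (20 -14) mod 24
= 6 mod 24 = 6
Minutes unchanged → 06:32

06:32


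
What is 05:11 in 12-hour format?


Hour: 5
5 < 12 → AM

5:11 AM


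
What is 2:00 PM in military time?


14:00

Input: 2:00 PM
PM: 2 + 12 = 14


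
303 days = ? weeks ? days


43 weeks 2 days

Weeks: 303 ÷ 7 = 43 remainder 2


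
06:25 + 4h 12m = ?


Start: 385 minutes from midnight
Add: 252 minutes
Total: 637 minutes
Hours: 637 ÷ 60 = 10 remainder 37

10:37


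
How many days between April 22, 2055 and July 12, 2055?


81 days

From April 22, 2055 to July 12, 2055
Rest of April 2055: 30 - 22 = 8
Full months: May 31, June 30
Days into July 2055: 12
Total = 8 + 31 + 30 + 12 = 81 days


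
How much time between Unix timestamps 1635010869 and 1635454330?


443461 seconds (123.2 hours / 5.13 days)

Difference = 1635454330 - 1635010869 = 443461 seconds
In hours: 443461 / 3600 ≈ 123.2
In days: 443461 / 86400 ≈ 5.13


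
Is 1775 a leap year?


Rules: divisible by 4 AND (not by 100 OR by 400)
1775 ÷ 4 = 443 remainder 3 → not divisible by 4
Not divisible by 4 → not a leap year

No


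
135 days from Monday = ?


Start: Monday (index 0)
(0 + 135) mod 7
= 135 mod 7
= 2
Index 2 → Wednesday

Wednesday


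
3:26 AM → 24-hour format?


03:26

Input: 3:26 AM
AM hour stays: 3


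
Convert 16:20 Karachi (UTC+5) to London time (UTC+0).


11:20

Time difference = UTC+0 - UTC+5 = -5 hours
New hour = (16 -5) mod 24
= 11 mod 24 = 11
Minutes unchanged → 11:20


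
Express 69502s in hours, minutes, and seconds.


Hours: 69502 ÷ 3600 = 19 remainder 1102
Minutes: 1102 ÷ 60 = 18 remainder 22
Seconds: 22

19h 18m 22s


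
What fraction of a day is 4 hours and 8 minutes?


Total minutes: 4×60 + 8 = 248
Day = 24×60 = 1440 minutes
Fraction = 248/1440 ≈ 0.1722
As a percentage: 248/1440 × 100 ≈ 17.22%

0.1722 (17.22%)


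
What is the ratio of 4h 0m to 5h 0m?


4:5 (0.80)

Duration 1: 240 minutes
Duration 2: 300 minutes
Ratio = 240:300
GCD = 60
Simplified = 4:5
As a decimal: 4/5 = 0.80


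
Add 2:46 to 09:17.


Start: 557 minutes from midnight
Add: 166 minutes
Total: 723 minutes
Hours: 723 ÷ 60 = 12 remainder 3

12:03


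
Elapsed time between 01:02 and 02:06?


1h 4m

End time in minutes: 2×60 + 6 = 126
Start time in minutes: 1×60 + 2 = 62
Difference = 126 - 62 = 64 minutes
= 1 hours 4 minutes


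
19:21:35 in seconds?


Hours: 19 × 3600 = 68400
Minutes: 21 × 60 = 1260
Seconds: 35
Total = 68400 + 1260 + 35 = 69695

69695 seconds


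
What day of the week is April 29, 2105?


Wednesday

Zeller's congruence:
q=29, m=4, k=5, j=21
h = (29 + ⌊13×5/5⌋ + 5 + ⌊5/4⌋ + ⌊21/4⌋ - 2×21) mod 7
= (29 + 13 + 5 + 1 + 5 - 42) mod 7
= 11 mod 7 = 4
h=4 → Wednesday


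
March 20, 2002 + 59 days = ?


Start: March 20, 2002
Add 59 days
March 20 → April 1: 31 - 20 + 1 = 12 days (59 - 12 = 47 left)
April 1 → May 1: 30 - 1 + 1 = 30 days (47 - 30 = 17 left)
May 1 + 17 = May 18, 2002

May 18, 2002


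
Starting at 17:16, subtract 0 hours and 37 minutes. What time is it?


Start: 1036 minutes from midnight
Subtract: 37 minutes
Remaining: 1036 - 37 = 999
Hours: 16, Minutes: 39

16:39


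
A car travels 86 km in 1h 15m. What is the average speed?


68.8 km/h

Distance: 86 km
Time: 1h 15m = 75 min = 75/60 = 5/4 hours
Speed = 86 ÷ (5/4) = 86 × 4 / 5 = 344/5 = 68.8 km/h


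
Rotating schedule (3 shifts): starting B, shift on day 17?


Shifts: A, B, C
Start: B (index 1)
Day 17: (1 + 17 - 1) mod 3
= 17 mod 3
= 2
Index 2 → shift C

Shift C


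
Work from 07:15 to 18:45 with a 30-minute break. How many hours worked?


Total time = (18×60+45) - (7×60+15)
= 1125 - 435 = 690 min
Minus break: 690 - 30 = 660 min
= 11h 0m

11h 0m (660 minutes)


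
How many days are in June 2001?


30 days

Month: June (month 6)
June has 30 days


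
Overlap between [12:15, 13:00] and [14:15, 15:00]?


Meeting A: 735-780 (in minutes from midnight)
Meeting B: 855-900
Overlap start = max(735, 855) = 855
Overlap end = min(780, 900) = 780
Overlap = max(0, 780 - 855) = 0 min

0 minutes


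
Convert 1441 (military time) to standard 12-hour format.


Hour: 14
14 - 12 = 2 → PM

2:41 PM


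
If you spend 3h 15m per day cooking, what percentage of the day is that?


13.5%

Time: 195 minutes
Day: 1440 minutes
Percentage = (195/1440) × 100 ≈ 13.5%


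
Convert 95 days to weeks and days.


13 weeks 4 days

Weeks: 95 ÷ 7 = 13 remainder 4


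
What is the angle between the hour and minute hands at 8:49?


29.5°

Hour hand = 8×30 + 49×0.5 = 264.5°
Minute hand = 49×6 = 294°
Difference = |264.5 - 294| = 29.5°


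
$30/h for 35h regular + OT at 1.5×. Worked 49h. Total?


$1680.00

Regular: 35h × $30 = $1050.00
Overtime: 49 - 35 = 14h
OT pay: 14h × $30 × 1.5 = $630.00
Total = $1050.00 + $630.00 = $1680.00


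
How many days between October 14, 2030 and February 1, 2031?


From October 14, 2030 to February 1, 2031
Rest of October 2030: 31 - 14 = 17
Full months: November 30, December 31, January 31
Days into February 2031: 1
Total = 17 + 30 + 31 + 31 + 1 = 110 days

110 days


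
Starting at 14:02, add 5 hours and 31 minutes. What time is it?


Start: 842 minutes from midnight
Add: 331 minutes
Total: 1173 minutes
Hours: 1173 ÷ 60 = 19 remainder 33

19:33


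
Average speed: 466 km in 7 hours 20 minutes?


63.5 km/h

Distance: 466 km
Time: 7h 20m = 440 min = 440/60 = 22/3 hours
Speed = 466 ÷ (22/3) = 466 × 3 / 22 = 1398/22 ≈ 63.5 km/h


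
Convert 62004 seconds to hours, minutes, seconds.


Hours: 62004 ÷ 3600 = 17 remainder 804
Minutes: 804 ÷ 60 = 13 remainder 24
Seconds: 24

17h 13m 24s


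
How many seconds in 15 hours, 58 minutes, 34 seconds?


Hours: 15 × 3600 = 54000
Minutes: 58 × 60 = 3480
Seconds: 34
Total = 54000 + 3480 + 34 = 57514

57514 seconds


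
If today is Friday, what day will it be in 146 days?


Start: Friday (index 4)
(4 + 146) mod 7
= 150 mod 7
= 3
Index 3 → Thursday

Thursday


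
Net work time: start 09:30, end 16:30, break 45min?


Total time = (16×60+30) - (9×60+30)
= 990 - 570 = 420 min
Minus break: 420 - 45 = 375 min
= 6h 15m

6h 15m (375 minutes)


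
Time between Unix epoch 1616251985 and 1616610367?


358382 seconds (99.6 hours / 4.15 days)

Difference = 1616610367 - 1616251985 = 358382 seconds
In hours: 358382 / 3600 ≈ 99.6
In days: 358382 / 86400 ≈ 4.15


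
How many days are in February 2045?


Month: February (month 2)
February: 28 or 29 (leap year)
2045 leap year? No

28 days


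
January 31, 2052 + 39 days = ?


March 10, 2052

Start: January 31, 2052
Add 39 days
January 31 → February 1: 31 - 31 + 1 = 1 days (39 - 1 = 38 left)
February 1 → March 1: 29 - 1 + 1 = 29 days (38 - 29 = 9 left)
March 1 + 9 = March 10, 2052


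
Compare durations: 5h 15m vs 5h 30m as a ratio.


21:22 (0.95)

Duration 1: 315 minutes
Duration 2: 330 minutes
Ratio = 315:330
GCD = 15
Simplified = 21:22
As a decimal: 21/22 ≈ 0.95


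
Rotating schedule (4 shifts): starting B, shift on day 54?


Shift C

Shifts: A, B, C, D
Start: B (index 1)
Day 54: (1 + 54 - 1) mod 4
= 54 mod 4
= 2
Index 2 → shift C


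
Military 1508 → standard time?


Hour: 15
15 - 12 = 3 → PM

3:08 PM


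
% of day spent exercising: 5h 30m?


22.9%

Time: 330 minutes
Day: 1440 minutes
Percentage = (330/1440) × 100 ≈ 22.9%


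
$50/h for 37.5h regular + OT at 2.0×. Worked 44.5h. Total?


$2575.00

Regular: 37.5h × $50 = $1875.00
Overtime: 44.5 - 37.5 = 7.0h
OT pay: 7.0h × $50 × 2.0 = $700.00
Total = $1875.00 + $700.00 = $2575.00


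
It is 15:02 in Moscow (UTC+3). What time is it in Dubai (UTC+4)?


16:02

Time difference = UTC+4 - UTC+3 = +1 hours
New hour = (15 + 1) mod 24
= 16 mod 24 = 16
Minutes unchanged → 16:02


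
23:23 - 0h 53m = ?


Start: 1403 minutes from midnight
Subtract: 53 minutes
Remaining: 1403 - 53 = 1350
Hours: 22, Minutes: 30

22:30


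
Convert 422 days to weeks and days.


60 weeks 2 days

Weeks: 422 ÷ 7 = 60 remainder 2


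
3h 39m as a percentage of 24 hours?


0.1521 (15.21%)

Total minutes: 3×60 + 39 = 219
Day = 24×60 = 1440 minutes
Fraction = 219/1440 ≈ 0.1521
As a percentage: 219/1440 × 100 ≈ 15.21%


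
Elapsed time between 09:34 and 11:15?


1h 41m

End time in minutes: 11×60 + 15 = 675
Start time in minutes: 9×60 + 34 = 574
Difference = 675 - 574 = 101 minutes
= 1 hours 41 minutes


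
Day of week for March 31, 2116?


Tuesday

Zeller's congruence:
q=31, m=3, k=16, j=21
h = (31 + ⌊13×4/5⌋ + 16 + ⌊16/4⌋ + ⌊21/4⌋ - 2×21) mod 7
= (31 + 10 + 16 + 4 + 5 - 42) mod 7
= 24 mod 7 = 3
h=3 → Tuesday


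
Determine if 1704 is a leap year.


Yes

Rules: divisible by 4 AND (not by 100 OR by 400)
1704 ÷ 4 = 426 exactly → divisible by 4
1704 ÷ 100 = 17 remainder 4 → not divisible by 100
Divisible by 4 but not by 100 → leap year


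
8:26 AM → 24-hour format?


Input: 8:26 AM
AM hour stays: 8

08:26


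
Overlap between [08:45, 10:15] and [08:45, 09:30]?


Meeting A: 525-615 (in minutes from midnight)
Meeting B: 525-570
Overlap start = max(525, 525) = 525
Overlap end = min(615, 570) = 570
Overlap = max(0, 570 - 525) = 45 min

45 minutes


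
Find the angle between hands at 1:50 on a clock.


115.0°

Hour hand = 1×30 + 50×0.5 = 55.0°
Minute hand = 50×6 = 300°
Difference = |55.0 - 300| = 245.0°
Since > 180°: 360 - 245.0 = 115.0°


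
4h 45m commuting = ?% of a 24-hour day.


19.8%

Time: 285 minutes
Day: 1440 minutes
Percentage = (285/1440) × 100 ≈ 19.8%


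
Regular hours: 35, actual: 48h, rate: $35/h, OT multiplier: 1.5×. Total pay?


$1907.50

Regular: 35h × $35 = $1225.00
Overtime: 48 - 35 = 13h
OT pay: 13h × $35 × 1.5 = $682.50
Total = $1225.00 + $682.50 = $1907.50


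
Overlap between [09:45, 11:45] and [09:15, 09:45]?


Meeting A: 585-705 (in minutes from midnight)
Meeting B: 555-585
Overlap start = max(585, 555) = 585
Overlap end = min(705, 585) = 585
Overlap = max(0, 585 - 585) = 0 min

0 minutes


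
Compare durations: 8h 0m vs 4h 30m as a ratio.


16:9 (1.78)

Duration 1: 480 minutes
Duration 2: 270 minutes
Ratio = 480:270
GCD = 30
Simplified = 16:9
As a decimal: 16/9 ≈ 1.78


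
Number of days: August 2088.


Month: August (month 8)
August has 31 days

31 days


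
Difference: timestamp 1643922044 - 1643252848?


Difference = 1643922044 - 1643252848 = 669196 seconds
In hours: 669196 / 3600 ≈ 185.9
In days: 669196 / 86400 ≈ 7.75

669196 seconds (185.9 hours / 7.75 days)


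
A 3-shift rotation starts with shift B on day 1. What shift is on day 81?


Shifts: A, B, C
Start: B (index 1)
Day 81: (1 + 81 - 1) mod 3
= 81 mod 3
= 0
Index 0 → shift A

Shift A


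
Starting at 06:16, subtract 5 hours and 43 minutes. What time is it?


Start: 376 minutes from midnight
Subtract: 343 minutes
Remaining: 376 - 343 = 33
Hours: 0, Minutes: 33

00:33


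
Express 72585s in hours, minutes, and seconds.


20h 9m 45s

Hours: 72585 ÷ 3600 = 20 remainder 585
Minutes: 585 ÷ 60 = 9 remainder 45
Seconds: 45


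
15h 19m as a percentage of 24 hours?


0.6382 (63.82%)

Total minutes: 15×60 + 19 = 919
Day = 24×60 = 1440 minutes
Fraction = 919/1440 ≈ 0.6382
As a percentage: 919/1440 × 100 ≈ 63.82%


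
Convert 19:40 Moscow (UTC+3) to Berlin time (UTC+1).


17:40

Time difference = UTC+1 - UTC+3 = -2 hours
New hour = (19 -2) mod 24
= 17 mod 24 = 17
Minutes unchanged → 17:40


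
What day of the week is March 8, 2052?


Zeller's congruence:
q=8, m=3, k=52, j=20
h = (8 + ⌊13×4/5⌋ + 52 + ⌊52/4⌋ + ⌊20/4⌋ - 2×20) mod 7
= (8 + 10 + 52 + 13 + 5 - 40) mod 7
= 48 mod 7 = 6
h=6 → Friday

Friday


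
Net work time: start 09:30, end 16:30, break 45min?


6h 15m (375 minutes)

Total time = (16×60+30) - (9×60+30)
= 990 - 570 = 420 min
Minus break: 420 - 45 = 375 min
= 6h 15m


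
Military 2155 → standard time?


Hour: 21
21 - 12 = 9 → PM

9:55 PM


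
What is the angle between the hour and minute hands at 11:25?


Hour hand = 11×30 + 25×0.5 = 342.5°
Minute hand = 25×6 = 150°
Difference = |342.5 - 150| = 192.5°
Since > 180°: 360 - 192.5 = 167.5°

167.5°


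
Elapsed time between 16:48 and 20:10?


End time in minutes: 20×60 + 10 = 1210
Start time in minutes: 16×60 + 48 = 1008
Difference = 1210 - 1008 = 202 minutes
= 3 hours 22 minutes

3h 22m


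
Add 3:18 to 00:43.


04:01

Start: 43 minutes from midnight
Add: 198 minutes
Total: 241 minutes
Hours: 241 ÷ 60 = 4 remainder 1


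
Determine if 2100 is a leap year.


Rules: divisible by 4 AND (not by 100 OR by 400)
2100 ÷ 4 = 525 exactly → divisible by 4
2100 ÷ 100 = 21 exactly → divisible by 100
2100 ÷ 400 = 5 remainder 100 → not divisible by 400
Divisible by 100 but not by 400 → not a leap year

No


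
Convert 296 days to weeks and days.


42 weeks 2 days

Weeks: 296 ÷ 7 = 42 remainder 2


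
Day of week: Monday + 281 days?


Start: Monday (index 0)
(0 + 281) mod 7
= 281 mod 7
= 1
Index 1 → Tuesday

Tuesday


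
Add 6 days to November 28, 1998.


December 4, 1998

Start: November 28, 1998
Add 6 days
November 28 → December 1: 30 - 28 + 1 = 3 days (6 - 3 = 3 left)
December 1 + 3 = December 4, 1998


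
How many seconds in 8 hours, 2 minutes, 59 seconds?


Hours: 8 × 3600 = 28800
Minutes: 2 × 60 = 120
Seconds: 59
Total = 28800 + 120 + 59 = 28979

28979 seconds


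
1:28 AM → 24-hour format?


01:28

Input: 1:28 AM
AM hour stays: 1


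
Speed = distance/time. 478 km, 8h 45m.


Distance: 478 km
Time: 8h 45m = 525 min = 525/60 = 35/4 hours
Speed = 478 ÷ (35/4) = 478 × 4 / 35 = 1912/35 ≈ 54.6 km/h

54.6 km/h


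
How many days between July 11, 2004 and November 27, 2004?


From July 11, 2004 to November 27, 2004
Rest of July 2004: 31 - 11 = 20
Full months: August 31, September 30, October 31
Days into November 2004: 27
Total = 20 + 31 + 30 + 31 + 27 = 139 days

139 days


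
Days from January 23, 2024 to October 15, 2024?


266 days

From January 23, 2024 to October 15, 2024
Rest of January 2024: 31 - 23 = 8
Full months: February 2024 29, March 31, April 30, May 31, June 30, July 31, August 31, September 30
Days into October 2024: 15
Total = 8 + 29 + 31 + 30 + 31 + 30 + 31 + 31 + 30 + 15 = 266 days


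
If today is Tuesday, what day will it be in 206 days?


Friday

Start: Tuesday (index 1)
(1 + 206) mod 7
= 207 mod 7
= 4
Index 4 → Friday


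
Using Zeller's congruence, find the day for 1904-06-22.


Zeller's congruence:
q=22, m=6, k=4, j=19
h = (22 + ⌊13×7/5⌋ + 4 + ⌊4/4⌋ + ⌊19/4⌋ - 2×19) mod 7
= (22 + 18 + 4 + 1 + 4 - 38) mod 7
= 11 mod 7 = 4
h=4 → Wednesday

Wednesday


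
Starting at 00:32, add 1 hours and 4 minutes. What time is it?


Start: 32 minutes from midnight
Add: 64 minutes
Total: 96 minutes
Hours: 96 ÷ 60 = 1 remainder 36

01:36


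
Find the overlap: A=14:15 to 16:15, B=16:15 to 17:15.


0 minutes

Meeting A: 855-975 (in minutes from midnight)
Meeting B: 975-1035
Overlap start = max(855, 975) = 975
Overlap end = min(975, 1035) = 975
Overlap = max(0, 975 - 975) = 0 min


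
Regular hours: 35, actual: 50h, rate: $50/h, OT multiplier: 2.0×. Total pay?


Regular: 35h × $50 = $1750.00
Overtime: 50 - 35 = 15h
OT pay: 15h × $50 × 2.0 = $1500.00
Total = $1750.00 + $1500.00 = $3250.00

$3250.00


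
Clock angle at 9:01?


95.5°

Hour hand = 9×30 + 1×0.5 = 270.5°
Minute hand = 1×6 = 6°
Difference = |270.5 - 6| = 264.5°
Since > 180°: 360 - 264.5 = 95.5°


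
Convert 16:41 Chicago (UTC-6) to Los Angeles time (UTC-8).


14:41

Time difference = UTC-8 - UTC-6 = -2 hours
New hour = (16 -2) mod 24
= 14 mod 24 = 14
Minutes unchanged → 14:41


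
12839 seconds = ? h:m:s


Hours: 12839 ÷ 3600 = 3 remainder 2039
Minutes: 2039 ÷ 60 = 33 remainder 59
Seconds: 59

3h 33m 59s


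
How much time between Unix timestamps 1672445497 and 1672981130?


535633 seconds (148.8 hours / 6.20 days)

Difference = 1672981130 - 1672445497 = 535633 seconds
In hours: 535633 / 3600 ≈ 148.8
In days: 535633 / 86400 ≈ 6.20


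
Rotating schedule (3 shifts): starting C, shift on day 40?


Shift C

Shifts: A, B, C
Start: C (index 2)
Day 40: (2 + 40 - 1) mod 3
= 41 mod 3
= 2
Index 2 → shift C


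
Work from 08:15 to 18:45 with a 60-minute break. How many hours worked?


Total time = (18×60+45) - (8×60+15)
= 1125 - 495 = 630 min
Minus break: 630 - 60 = 570 min
= 9h 30m

9h 30m (570 minutes)


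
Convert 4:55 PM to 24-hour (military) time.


Input: 4:55 PM
PM: 4 + 12 = 16

16:55


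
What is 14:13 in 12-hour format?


Hour: 14
14 - 12 = 2 → PM

2:13 PM


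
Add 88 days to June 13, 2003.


Start: June 13, 2003
Add 88 days
June 13 → July 1: 30 - 13 + 1 = 18 days (88 - 18 = 70 left)
July 1 → August 1: 31 - 1 + 1 = 31 days (70 - 31 = 39 left)
August 1 → September 1: 31 - 1 + 1 = 31 days (39 - 31 = 8 left)
September 1 + 8 = September 9, 2003

September 9, 2003


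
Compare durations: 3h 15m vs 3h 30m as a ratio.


13:14 (0.93)

Duration 1: 195 minutes
Duration 2: 210 minutes
Ratio = 195:210
GCD = 15
Simplified = 13:14
As a decimal: 13/14 ≈ 0.93


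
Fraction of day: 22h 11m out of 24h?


0.9243 (92.43%)

Total minutes: 22×60 + 11 = 1331
Day = 24×60 = 1440 minutes
Fraction = 1331/1440 ≈ 0.9243
As a percentage: 1331/1440 × 100 ≈ 92.43%


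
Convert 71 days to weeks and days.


10 weeks 1 days

Weeks: 71 ÷ 7 = 10 remainder 1


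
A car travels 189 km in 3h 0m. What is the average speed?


63.0 km/h

Distance: 189 km
Time: 3 hours
Speed = 189 / 3 = 63.0 km/h


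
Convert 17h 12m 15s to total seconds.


61935 seconds

Hours: 17 × 3600 = 61200
Minutes: 12 × 60 = 720
Seconds: 15
Total = 61200 + 720 + 15 = 61935


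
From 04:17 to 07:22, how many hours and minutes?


3h 5m

End time in minutes: 7×60 + 22 = 442
Start time in minutes: 4×60 + 17 = 257
Difference = 442 - 257 = 185 minutes
= 3 hours 5 minutes


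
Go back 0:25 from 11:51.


Start: 711 minutes from midnight
Subtract: 25 minutes
Remaining: 711 - 25 = 686
Hours: 11, Minutes: 26

11:26


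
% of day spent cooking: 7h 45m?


32.3%

Time: 465 minutes
Day: 1440 minutes
Percentage = (465/1440) × 100 ≈ 32.3%


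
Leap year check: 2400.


Yes

Rules: divisible by 4 AND (not by 100 OR by 400)
2400 ÷ 4 = 600 exactly → divisible by 4
2400 ÷ 100 = 24 exactly → divisible by 100
2400 ÷ 400 = 6 exactly → divisible by 400
Divisible by 400 → leap year


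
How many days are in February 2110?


28 days

Month: February (month 2)
February: 28 or 29 (leap year)
2110 leap year? No


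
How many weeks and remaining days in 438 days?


Weeks: 438 ÷ 7 = 62 remainder 4

62 weeks 4 days


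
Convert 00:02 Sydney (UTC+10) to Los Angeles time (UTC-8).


06:02 (previous day)

Time difference = UTC-8 - UTC+10 = -18 hours
New hour = (0 -18) mod 24
= -18 mod 24 = 6
Minutes unchanged → 06:02; -18 < 0 → previous day


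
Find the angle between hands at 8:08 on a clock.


Hour hand = 8×30 + 8×0.5 = 244.0°
Minute hand = 8×6 = 48°
Difference = |244.0 - 48| = 196.0°
Since > 180°: 360 - 196.0 = 164.0°

164.0°


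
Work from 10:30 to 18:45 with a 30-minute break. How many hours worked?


Total time = (18×60+45) - (10×60+30)
= 1125 - 630 = 495 min
Minus break: 495 - 30 = 465 min
= 7h 45m

7h 45m (465 minutes)


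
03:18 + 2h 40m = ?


05:58

Start: 198 minutes from midnight
Add: 160 minutes
Total: 358 minutes
Hours: 358 ÷ 60 = 5 remainder 58


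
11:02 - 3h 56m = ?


Start: 662 minutes from midnight
Subtract: 236 minutes
Remaining: 662 - 236 = 426
Hours: 7, Minutes: 6

07:06


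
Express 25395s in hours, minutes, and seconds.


7h 3m 15s

Hours: 25395 ÷ 3600 = 7 remainder 195
Minutes: 195 ÷ 60 = 3 remainder 15
Seconds: 15


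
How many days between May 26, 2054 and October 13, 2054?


140 days

From May 26, 2054 to October 13, 2054
Rest of May 2054: 31 - 26 = 5
Full months: June 30, July 31, August 31, September 30
Days into October 2054: 13
Total = 5 + 30 + 31 + 31 + 30 + 13 = 140 days


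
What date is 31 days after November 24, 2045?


December 25, 2045

Start: November 24, 2045
Add 31 days
November 24 → December 1: 30 - 24 + 1 = 7 days (31 - 7 = 24 left)
December 1 + 24 = December 25, 2045


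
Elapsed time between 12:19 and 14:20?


End time in minutes: 14×60 + 20 = 860
Start time in minutes: 12×60 + 19 = 739
Difference = 860 - 739 = 121 minutes
= 2 hours 1 minutes

2h 1m


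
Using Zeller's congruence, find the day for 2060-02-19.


Zeller's congruence:
q=19, m=14, k=59, j=20
h = (19 + ⌊13×15/5⌋ + 59 + ⌊59/4⌋ + ⌊20/4⌋ - 2×20) mod 7
= (19 + 39 + 59 + 14 + 5 - 40) mod 7
= 96 mod 7 = 5
h=5 → Thursday

Thursday


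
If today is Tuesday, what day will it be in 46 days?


Start: Tuesday (index 1)
(1 + 46) mod 7
= 47 mod 7
= 5
Index 5 → Saturday

Saturday


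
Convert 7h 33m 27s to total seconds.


Hours: 7 × 3600 = 25200
Minutes: 33 × 60 = 1980
Seconds: 27
Total = 25200 + 1980 + 27 = 27207

27207 seconds


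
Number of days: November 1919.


30 days

Month: November (month 11)
November has 30 days


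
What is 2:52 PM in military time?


Input: 2:52 PM
PM: 2 + 12 = 14

14:52


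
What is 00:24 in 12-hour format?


12:24 AM

Hour: 0
0 → 12 AM (midnight)


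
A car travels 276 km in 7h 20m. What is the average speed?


Distance: 276 km
Time: 7h 20m = 440 min = 440/60 = 22/3 hours
Speed = 276 ÷ (22/3) = 276 × 3 / 22 = 828/22 ≈ 37.6 km/h

37.6 km/h


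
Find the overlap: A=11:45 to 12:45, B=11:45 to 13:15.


Meeting A: 705-765 (in minutes from midnight)
Meeting B: 705-795
Overlap start = max(705, 705) = 705
Overlap end = min(765, 795) = 765
Overlap = max(0, 765 - 705) = 60 min

60 minutes


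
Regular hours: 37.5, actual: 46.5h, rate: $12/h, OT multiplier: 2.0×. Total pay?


Regular: 37.5h × $12 = $450.00
Overtime: 46.5 - 37.5 = 9.0h
OT pay: 9.0h × $12 × 2.0 = $216.00
Total = $450.00 + $216.00 = $666.00

$666.00


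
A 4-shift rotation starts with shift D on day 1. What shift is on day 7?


Shift B

Shifts: A, B, C, D
Start: D (index 3)
Day 7: (3 + 7 - 1) mod 4
= 9 mod 4
= 1
Index 1 → shift B


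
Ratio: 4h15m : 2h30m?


Duration 1: 255 minutes
Duration 2: 150 minutes
Ratio = 255:150
GCD = 15
Simplified = 17:10
As a decimal: 17/10 = 1.70

17:10 (1.70)


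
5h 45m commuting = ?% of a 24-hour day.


24.0%

Time: 345 minutes
Day: 1440 minutes
Percentage = (345/1440) × 100 ≈ 24.0%


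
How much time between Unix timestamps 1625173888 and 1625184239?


Difference = 1625184239 - 1625173888 = 10351 seconds
In hours: 10351 / 3600 ≈ 2.9
In days: 10351 / 86400 ≈ 0.12

10351 seconds (2.9 hours / 0.12 days)


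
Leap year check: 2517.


Rules: divisible by 4 AND (not by 100 OR by 400)
2517 ÷ 4 = 629 remainder 1 → not divisible by 4
Not divisible by 4 → not a leap year

No


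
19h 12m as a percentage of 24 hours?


0.8000 (80.00%)

Total minutes: 19×60 + 12 = 1152
Day = 24×60 = 1440 minutes
Fraction = 1152/1440 = 0.8000
As a percentage: 1152/1440 × 100 = 80.00%


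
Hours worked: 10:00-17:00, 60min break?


Total time = (17×60+0) - (10×60+0)
= 1020 - 600 = 420 min
Minus break: 420 - 60 = 360 min
= 6h 0m

6h 0m (360 minutes)


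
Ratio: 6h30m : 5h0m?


13:10 (1.30)

Duration 1: 390 minutes
Duration 2: 300 minutes
Ratio = 390:300
GCD = 30
Simplified = 13:10
As a decimal: 13/10 = 1.30


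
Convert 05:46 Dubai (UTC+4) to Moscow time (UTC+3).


Time difference = UTC+3 - UTC+4 = -1 hours
New hour = (5 -1) mod 24
= 4 mod 24 = 4
Minutes unchanged → 04:46

04:46


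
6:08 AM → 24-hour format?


Input: 6:08 AM
AM hour stays: 6

06:08


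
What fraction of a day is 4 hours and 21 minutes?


0.1813 (18.13%)

Total minutes: 4×60 + 21 = 261
Day = 24×60 = 1440 minutes
Fraction = 261/1440 ≈ 0.1813
As a percentage: 261/1440 × 100 ≈ 18.13%


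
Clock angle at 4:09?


70.5°

Hour hand = 4×30 + 9×0.5 = 124.5°
Minute hand = 9×6 = 54°
Difference = |124.5 - 54| = 70.5°


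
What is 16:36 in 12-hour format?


Hour: 16
16 - 12 = 4 → PM

4:36 PM


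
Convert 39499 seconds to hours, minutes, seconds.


Hours: 39499 ÷ 3600 = 10 remainder 3499
Minutes: 3499 ÷ 60 = 58 remainder 19
Seconds: 19

10h 58m 19s


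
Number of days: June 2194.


Month: June (month 6)
June has 30 days

30 days


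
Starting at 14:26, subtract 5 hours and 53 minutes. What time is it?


Start: 866 minutes from midnight
Subtract: 353 minutes
Remaining: 866 - 353 = 513
Hours: 8, Minutes: 33

08:33


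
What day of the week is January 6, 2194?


Monday

Zeller's congruence:
q=6, m=13, k=93, j=21
h = (6 + ⌊13×14/5⌋ + 93 + ⌊93/4⌋ + ⌊21/4⌋ - 2×21) mod 7
= (6 + 36 + 93 + 23 + 5 - 42) mod 7
= 121 mod 7 = 2
h=2 → Monday


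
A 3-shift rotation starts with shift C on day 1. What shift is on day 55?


Shift C

Shifts: A, B, C
Start: C (index 2)
Day 55: (2 + 55 - 1) mod 3
= 56 mod 3
= 2
Index 2 → shift C


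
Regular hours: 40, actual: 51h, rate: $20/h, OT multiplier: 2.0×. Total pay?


$1240.00

Regular: 40h × $20 = $800.00
Overtime: 51 - 40 = 11h
OT pay: 11h × $20 × 2.0 = $440.00
Total = $800.00 + $440.00 = $1240.00


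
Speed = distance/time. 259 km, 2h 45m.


94.2 km/h

Distance: 259 km
Time: 2h 45m = 165 min = 165/60 = 11/4 hours
Speed = 259 ÷ (11/4) = 259 × 4 / 11 = 1036/11 ≈ 94.2 km/h


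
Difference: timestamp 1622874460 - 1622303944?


Difference = 1622874460 - 1622303944 = 570516 seconds
In hours: 570516 / 3600 ≈ 158.5
In days: 570516 / 86400 ≈ 6.60

570516 seconds (158.5 hours / 6.60 days)


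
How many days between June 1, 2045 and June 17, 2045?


From June 1, 2045 to June 17, 2045
Same month: 17 - 1 = 16 days

16 days


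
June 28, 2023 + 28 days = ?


Start: June 28, 2023
Add 28 days
June 28 → July 1: 30 - 28 + 1 = 3 days (28 - 3 = 25 left)
July 1 + 25 = July 26, 2023

July 26, 2023


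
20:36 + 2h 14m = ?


22:50

Start: 1236 minutes from midnight
Add: 134 minutes
Total: 1370 minutes
Hours: 1370 ÷ 60 = 22 remainder 50


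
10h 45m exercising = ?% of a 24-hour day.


44.8%

Time: 645 minutes
Day: 1440 minutes
Percentage = (645/1440) × 100 ≈ 44.8%


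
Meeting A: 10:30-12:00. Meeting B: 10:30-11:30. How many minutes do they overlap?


Meeting A: 630-720 (in minutes from midnight)
Meeting B: 630-690
Overlap start = max(630, 630) = 630
Overlap end = min(720, 690) = 690
Overlap = max(0, 690 - 630) = 60 min

60 minutes


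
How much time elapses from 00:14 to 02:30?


2h 16m

End time in minutes: 2×60 + 30 = 150
Start time in minutes: 0×60 + 14 = 14
Difference = 150 - 14 = 136 minutes
= 2 hours 16 minutes


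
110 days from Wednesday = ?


Start: Wednesday (index 2)
(2 + 110) mod 7
= 112 mod 7
= 0
Index 0 → Monday

Monday


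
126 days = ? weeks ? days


18 weeks 0 days

Weeks: 126 ÷ 7 = 18 remainder 0


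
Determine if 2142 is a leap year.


No

Rules: divisible by 4 AND (not by 100 OR by 400)
2142 ÷ 4 = 535 remainder 2 → not divisible by 4
Not divisible by 4 → not a leap year


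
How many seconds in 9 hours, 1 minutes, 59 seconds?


32519 seconds

Hours: 9 × 3600 = 32400
Minutes: 1 × 60 = 60
Seconds: 59
Total = 32400 + 60 + 59 = 32519


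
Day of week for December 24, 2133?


Thursday

Zeller's congruence:
q=24, m=12, k=33, j=21
h = (24 + ⌊13×13/5⌋ + 33 + ⌊33/4⌋ + ⌊21/4⌋ - 2×21) mod 7
= (24 + 33 + 33 + 8 + 5 - 42) mod 7
= 61 mod 7 = 5
h=5 → Thursday


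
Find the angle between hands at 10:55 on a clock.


Hour hand = 10×30 + 55×0.5 = 327.5°
Minute hand = 55×6 = 330°
Difference = |327.5 - 330| = 2.5°

2.5°


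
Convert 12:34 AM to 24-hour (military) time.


Input: 12:34 AM
12 AM → 00 (midnight)

00:34


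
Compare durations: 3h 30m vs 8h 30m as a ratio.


Duration 1: 210 minutes
Duration 2: 510 minutes
Ratio = 210:510
GCD = 30
Simplified = 7:17
As a decimal: 7/17 ≈ 0.41

7:17 (0.41)


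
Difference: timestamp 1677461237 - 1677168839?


Difference = 1677461237 - 1677168839 = 292398 seconds
In hours: 292398 / 3600 ≈ 81.2
In days: 292398 / 86400 ≈ 3.38

292398 seconds (81.2 hours / 3.38 days)


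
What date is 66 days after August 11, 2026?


October 16, 2026

Start: August 11, 2026
Add 66 days
August 11 → September 1: 31 - 11 + 1 = 21 days (66 - 21 = 45 left)
September 1 → October 1: 30 - 1 + 1 = 30 days (45 - 30 = 15 left)
October 1 + 15 = October 16, 2026


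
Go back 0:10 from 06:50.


06:40

Start: 410 minutes from midnight
Subtract: 10 minutes
Remaining: 410 - 10 = 400
Hours: 6, Minutes: 40


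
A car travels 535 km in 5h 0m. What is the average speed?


Distance: 535 km
Time: 5 hours
Speed = 535 / 5 = 107.0 km/h

107.0 km/h


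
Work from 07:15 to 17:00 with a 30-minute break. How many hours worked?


9h 15m (555 minutes)

Total time = (17×60+0) - (7×60+15)
= 1020 - 435 = 585 min
Minus break: 585 - 30 = 555 min
= 9h 15m


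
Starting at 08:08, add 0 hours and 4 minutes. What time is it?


08:12

Start: 488 minutes from midnight
Add: 4 minutes
Total: 492 minutes
Hours: 492 ÷ 60 = 8 remainder 12


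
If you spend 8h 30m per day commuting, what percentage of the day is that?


35.4%

Time: 510 minutes
Day: 1440 minutes
Percentage = (510/1440) × 100 ≈ 35.4%


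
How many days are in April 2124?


30 days

Month: April (month 4)
April has 30 days


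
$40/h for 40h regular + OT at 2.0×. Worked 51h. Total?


$2480.00

Regular: 40h × $40 = $1600.00
Overtime: 51 - 40 = 11h
OT pay: 11h × $40 × 2.0 = $880.00
Total = $1600.00 + $880.00 = $2480.00


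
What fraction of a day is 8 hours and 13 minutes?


Total minutes: 8×60 + 13 = 493
Day = 24×60 = 1440 minutes
Fraction = 493/1440 ≈ 0.3424
As a percentage: 493/1440 × 100 ≈ 34.24%

0.3424 (34.24%)


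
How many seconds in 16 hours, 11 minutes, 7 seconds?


58267 seconds

Hours: 16 × 3600 = 57600
Minutes: 11 × 60 = 660
Seconds: 7
Total = 57600 + 660 + 7 = 58267


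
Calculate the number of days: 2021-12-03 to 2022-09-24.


295 days

From December 3, 2021 to September 24, 2022
Rest of December 2021: 31 - 3 = 28
Full months: January 31, February 2022 28, March 31, April 30, May 31, June 30, July 31, August 31
Days into September 2022: 24
Total = 28 + 31 + 28 + 31 + 30 + 31 + 30 + 31 + 31 + 24 = 295 days


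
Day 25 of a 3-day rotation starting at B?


Shift B

Shifts: A, B, C
Start: B (index 1)
Day 25: (1 + 25 - 1) mod 3
= 25 mod 3
= 1
Index 1 → shift B


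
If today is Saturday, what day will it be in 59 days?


Tuesday

Start: Saturday (index 5)
(5 + 59) mod 7
= 64 mod 7
= 1
Index 1 → Tuesday


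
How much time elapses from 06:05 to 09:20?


3h 15m

End time in minutes: 9×60 + 20 = 560
Start time in minutes: 6×60 + 5 = 365
Difference = 560 - 365 = 195 minutes
= 3 hours 15 minutes


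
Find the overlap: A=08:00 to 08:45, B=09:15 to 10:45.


Meeting A: 480-525 (in minutes from midnight)
Meeting B: 555-645
Overlap start = max(480, 555) = 555
Overlap end = min(525, 645) = 525
Overlap = max(0, 525 - 555) = 0 min

0 minutes


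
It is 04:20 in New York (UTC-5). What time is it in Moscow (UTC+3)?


12:20

Time difference = UTC+3 - UTC-5 = +8 hours
New hour = (4 + 8) mod 24
= 12 mod 24 = 12
Minutes unchanged → 12:20


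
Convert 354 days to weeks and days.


Weeks: 354 ÷ 7 = 50 remainder 4

50 weeks 4 days


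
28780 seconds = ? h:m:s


Hours: 28780 ÷ 3600 = 7 remainder 3580
Minutes: 3580 ÷ 60 = 59 remainder 40
Seconds: 40

7h 59m 40s


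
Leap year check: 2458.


No

Rules: divisible by 4 AND (not by 100 OR by 400)
2458 ÷ 4 = 614 remainder 2 → not divisible by 4
Not divisible by 4 → not a leap year


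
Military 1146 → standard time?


Hour: 11
11 < 12 → AM

11:46 AM


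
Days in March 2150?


31 days

Month: March (month 3)
March has 31 days


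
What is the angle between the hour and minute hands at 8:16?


Hour hand = 8×30 + 16×0.5 = 248.0°
Minute hand = 16×6 = 96°
Difference = |248.0 - 96| = 152.0°

152.0°


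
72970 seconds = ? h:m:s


20h 16m 10s

Hours: 72970 ÷ 3600 = 20 remainder 970
Minutes: 970 ÷ 60 = 16 remainder 10
Seconds: 10


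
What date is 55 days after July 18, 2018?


Start: July 18, 2018
Add 55 days
July 18 → August 1: 31 - 18 + 1 = 14 days (55 - 14 = 41 left)
August 1 → September 1: 31 - 1 + 1 = 31 days (41 - 31 = 10 left)
September 1 + 10 = September 11, 2018

September 11, 2018


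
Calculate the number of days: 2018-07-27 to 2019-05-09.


286 days

From July 27, 2018 to May 9, 2019
Rest of July 2018: 31 - 27 = 4
Full months: August 31, September 30, October 31, November 30, December 31, January 31, February 2019 28, March 31, April 30
Days into May 2019: 9
Total = 4 + 31 + 30 + 31 + 30 + 31 + 31 + 28 + 31 + 30 + 9 = 286 days


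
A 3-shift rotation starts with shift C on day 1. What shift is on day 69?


Shifts: A, B, C
Start: C (index 2)
Day 69: (2 + 69 - 1) mod 3
= 70 mod 3
= 1
Index 1 → shift B

Shift B


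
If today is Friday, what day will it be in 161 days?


Start: Friday (index 4)
(4 + 161) mod 7
= 165 mod 7
= 4
Index 4 → Friday

Friday


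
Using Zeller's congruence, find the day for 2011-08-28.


Zeller's congruence:
q=28, m=8, k=11, j=20
h = (28 + ⌊13×9/5⌋ + 11 + ⌊11/4⌋ + ⌊20/4⌋ - 2×20) mod 7
= (28 + 23 + 11 + 2 + 5 - 40) mod 7
= 29 mod 7 = 1
h=1 → Sunday

Sunday


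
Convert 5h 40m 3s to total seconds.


20403 seconds

Hours: 5 × 3600 = 18000
Minutes: 40 × 60 = 2400
Seconds: 3
Total = 18000 + 2400 + 3 = 20403


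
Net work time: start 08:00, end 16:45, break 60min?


7h 45m (465 minutes)

Total time = (16×60+45) - (8×60+0)
= 1005 - 480 = 525 min
Minus break: 525 - 60 = 465 min
= 7h 45m


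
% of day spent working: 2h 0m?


Time: 120 minutes
Day: 1440 minutes
Percentage = (120/1440) × 100 ≈ 8.3%

8.3%


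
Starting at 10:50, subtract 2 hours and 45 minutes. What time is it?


Start: 650 minutes from midnight
Subtract: 165 minutes
Remaining: 650 - 165 = 485
Hours: 8, Minutes: 5

08:05


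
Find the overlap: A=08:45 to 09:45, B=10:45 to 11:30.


Meeting A: 525-585 (in minutes from midnight)
Meeting B: 645-690
Overlap start = max(525, 645) = 645
Overlap end = min(585, 690) = 585
Overlap = max(0, 585 - 645) = 0 min

0 minutes


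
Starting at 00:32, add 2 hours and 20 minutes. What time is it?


02:52

Start: 32 minutes from midnight
Add: 140 minutes
Total: 172 minutes
Hours: 172 ÷ 60 = 2 remainder 52


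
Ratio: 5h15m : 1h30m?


Duration 1: 315 minutes
Duration 2: 90 minutes
Ratio = 315:90
GCD = 45
Simplified = 7:2
As a decimal: 7/2 = 3.50

7:2 (3.50)


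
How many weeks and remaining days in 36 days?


Weeks: 36 ÷ 7 = 5 remainder 1

5 weeks 1 days


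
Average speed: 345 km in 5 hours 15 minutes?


65.7 km/h

Distance: 345 km
Time: 5h 15m = 315 min = 315/60 = 21/4 hours
Speed = 345 ÷ (21/4) = 345 × 4 / 21 = 1380/21 ≈ 65.7 km/h


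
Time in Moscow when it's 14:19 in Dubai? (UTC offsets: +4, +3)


13:19

Time difference = UTC+3 - UTC+4 = -1 hours
New hour = (14 -1) mod 24
= 13 mod 24 = 13
Minutes unchanged → 13:19


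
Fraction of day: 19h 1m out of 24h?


Total minutes: 19×60 + 1 = 1141
Day = 24×60 = 1440 minutes
Fraction = 1141/1440 ≈ 0.7924
As a percentage: 1141/1440 × 100 ≈ 79.24%

0.7924 (79.24%)


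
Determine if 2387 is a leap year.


No

Rules: divisible by 4 AND (not by 100 OR by 400)
2387 ÷ 4 = 596 remainder 3 → not divisible by 4
Not divisible by 4 → not a leap year


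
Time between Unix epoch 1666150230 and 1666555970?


Difference = 1666555970 - 1666150230 = 405740 seconds
In hours: 405740 / 3600 ≈ 112.7
In days: 405740 / 86400 ≈ 4.70

405740 seconds (112.7 hours / 4.70 days)


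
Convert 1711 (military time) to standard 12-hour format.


5:11 PM

Hour: 17
17 - 12 = 5 → PM


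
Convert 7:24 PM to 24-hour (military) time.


Input: 7:24 PM
PM: 7 + 12 = 19

19:24


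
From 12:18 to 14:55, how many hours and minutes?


End time in minutes: 14×60 + 55 = 895
Start time in minutes: 12×60 + 18 = 738
Difference = 895 - 738 = 157 minutes
= 2 hours 37 minutes

2h 37m


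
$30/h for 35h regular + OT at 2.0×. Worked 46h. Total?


Regular: 35h × $30 = $1050.00
Overtime: 46 - 35 = 11h
OT pay: 11h × $30 × 2.0 = $660.00
Total = $1050.00 + $660.00 = $1710.00

$1710.00
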